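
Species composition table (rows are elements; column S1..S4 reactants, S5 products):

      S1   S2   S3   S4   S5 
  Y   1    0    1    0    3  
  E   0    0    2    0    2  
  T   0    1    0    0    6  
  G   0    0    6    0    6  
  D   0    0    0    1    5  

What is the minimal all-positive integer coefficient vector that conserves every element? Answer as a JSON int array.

Coefficients: [2, 6, 1, 5, 1]

Y: 2·1+6·0+1·1+5·0 = 3 | 1·3 = 3
E: 2·0+6·0+1·2+5·0 = 2 | 1·2 = 2
T: 2·0+6·1+1·0+5·0 = 6 | 1·6 = 6
G: 2·0+6·0+1·6+5·0 = 6 | 1·6 = 6
D: 2·0+6·0+1·0+5·1 = 5 | 1·5 = 5
gcd(2,6,1,5,1) = 1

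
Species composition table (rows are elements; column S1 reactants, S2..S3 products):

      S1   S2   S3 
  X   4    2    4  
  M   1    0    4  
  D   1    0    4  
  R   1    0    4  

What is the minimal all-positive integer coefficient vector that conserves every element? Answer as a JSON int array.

Coefficients: [4, 6, 1]

X: 4·4 = 16 | 6·2+1·4 = 16
M: 4·1 = 4 | 6·0+1·4 = 4
D: 4·1 = 4 | 6·0+1·4 = 4
R: 4·1 = 4 | 6·0+1·4 = 4
gcd(4,6,1) = 1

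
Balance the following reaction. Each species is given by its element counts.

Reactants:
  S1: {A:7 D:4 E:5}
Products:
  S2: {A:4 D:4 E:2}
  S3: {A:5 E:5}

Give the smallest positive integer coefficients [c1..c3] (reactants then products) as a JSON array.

A: 5·7 = 35 | 5·4+3·5 = 35
D: 5·4 = 20 | 5·4+3·0 = 20
E: 5·5 = 25 | 5·2+3·5 = 25
gcd(5,5,3) = 1

Coefficients: [5, 5, 3]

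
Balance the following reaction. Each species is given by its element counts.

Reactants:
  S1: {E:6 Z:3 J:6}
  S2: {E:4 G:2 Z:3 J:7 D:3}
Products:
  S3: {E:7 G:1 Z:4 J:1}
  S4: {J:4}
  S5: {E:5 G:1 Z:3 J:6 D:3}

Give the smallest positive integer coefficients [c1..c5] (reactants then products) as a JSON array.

Coefficients: [4, 3, 3, 6, 3]

E: 4·6+3·4 = 36 | 3·7+6·0+3·5 = 36
G: 4·0+3·2 = 6 | 3·1+6·0+3·1 = 6
Z: 4·3+3·3 = 21 | 3·4+6·0+3·3 = 21
J: 4·6+3·7 = 45 | 3·1+6·4+3·6 = 45
D: 4·0+3·3 = 9 | 3·0+6·0+3·3 = 9
gcd(4,3,3,6,3) = 1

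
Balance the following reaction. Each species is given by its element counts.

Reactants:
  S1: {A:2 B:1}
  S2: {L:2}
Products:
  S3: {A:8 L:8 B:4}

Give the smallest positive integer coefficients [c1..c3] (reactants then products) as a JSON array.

A: 4·2+4·0 = 8 | 1·8 = 8
L: 4·0+4·2 = 8 | 1·8 = 8
B: 4·1+4·0 = 4 | 1·4 = 4
gcd(4,4,1) = 1

Coefficients: [4, 4, 1]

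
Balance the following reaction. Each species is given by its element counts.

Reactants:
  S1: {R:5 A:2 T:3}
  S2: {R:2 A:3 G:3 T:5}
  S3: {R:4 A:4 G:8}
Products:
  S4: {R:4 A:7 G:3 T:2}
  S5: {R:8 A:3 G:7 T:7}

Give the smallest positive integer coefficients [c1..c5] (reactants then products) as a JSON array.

R: 6·5+5·2+4·4 = 56 | 4·4+5·8 = 56
A: 6·2+5·3+4·4 = 43 | 4·7+5·3 = 43
G: 6·0+5·3+4·8 = 47 | 4·3+5·7 = 47
T: 6·3+5·5+4·0 = 43 | 4·2+5·7 = 43
gcd(6,5,4,4,5) = 1

Coefficients: [6, 5, 4, 4, 5]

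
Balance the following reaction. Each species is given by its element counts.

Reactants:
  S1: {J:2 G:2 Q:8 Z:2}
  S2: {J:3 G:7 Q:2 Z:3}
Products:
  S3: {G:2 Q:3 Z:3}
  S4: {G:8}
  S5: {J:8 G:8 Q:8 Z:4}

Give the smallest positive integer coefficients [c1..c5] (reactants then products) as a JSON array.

Coefficients: [3, 6, 4, 2, 3]

J: 3·2+6·3 = 24 | 4·0+2·0+3·8 = 24
G: 3·2+6·7 = 48 | 4·2+2·8+3·8 = 48
Q: 3·8+6·2 = 36 | 4·3+2·0+3·8 = 36
Z: 3·2+6·3 = 24 | 4·3+2·0+3·4 = 24
gcd(3,6,4,2,3) = 1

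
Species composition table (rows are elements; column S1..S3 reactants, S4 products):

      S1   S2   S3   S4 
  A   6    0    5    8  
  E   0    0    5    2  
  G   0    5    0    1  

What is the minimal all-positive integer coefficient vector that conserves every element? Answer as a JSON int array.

Coefficients: [5, 1, 2, 5]

A: 5·6+1·0+2·5 = 40 | 5·8 = 40
E: 5·0+1·0+2·5 = 10 | 5·2 = 10
G: 5·0+1·5+2·0 = 5 | 5·1 = 5
gcd(5,1,2,5) = 1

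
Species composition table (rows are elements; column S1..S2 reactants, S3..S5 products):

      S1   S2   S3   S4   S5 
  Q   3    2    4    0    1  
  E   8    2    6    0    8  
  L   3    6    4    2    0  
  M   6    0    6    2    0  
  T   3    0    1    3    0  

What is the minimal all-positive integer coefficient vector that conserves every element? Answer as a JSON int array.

Q: 4·3+1·2 = 14 | 3·4+3·0+2·1 = 14
E: 4·8+1·2 = 34 | 3·6+3·0+2·8 = 34
L: 4·3+1·6 = 18 | 3·4+3·2+2·0 = 18
M: 4·6+1·0 = 24 | 3·6+3·2+2·0 = 24
T: 4·3+1·0 = 12 | 3·1+3·3+2·0 = 12
gcd(4,1,3,3,2) = 1

Coefficients: [4, 1, 3, 3, 2]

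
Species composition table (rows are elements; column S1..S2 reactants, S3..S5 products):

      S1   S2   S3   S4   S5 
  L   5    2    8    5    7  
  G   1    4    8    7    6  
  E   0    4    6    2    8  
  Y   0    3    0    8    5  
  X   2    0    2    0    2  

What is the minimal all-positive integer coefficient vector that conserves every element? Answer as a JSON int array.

Coefficients: [3, 6, 1, 1, 2]

L: 3·5+6·2 = 27 | 1·8+1·5+2·7 = 27
G: 3·1+6·4 = 27 | 1·8+1·7+2·6 = 27
E: 3·0+6·4 = 24 | 1·6+1·2+2·8 = 24
Y: 3·0+6·3 = 18 | 1·0+1·8+2·5 = 18
X: 3·2+6·0 = 6 | 1·2+1·0+2·2 = 6
gcd(3,6,1,1,2) = 1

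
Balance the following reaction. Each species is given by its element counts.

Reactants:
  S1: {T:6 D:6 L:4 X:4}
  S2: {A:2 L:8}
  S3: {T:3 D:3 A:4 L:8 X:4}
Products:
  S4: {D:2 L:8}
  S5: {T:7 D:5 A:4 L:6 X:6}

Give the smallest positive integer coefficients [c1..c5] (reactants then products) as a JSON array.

Coefficients: [5, 4, 4, 6, 6]

T: 5·6+4·0+4·3 = 42 | 6·0+6·7 = 42
D: 5·6+4·0+4·3 = 42 | 6·2+6·5 = 42
A: 5·0+4·2+4·4 = 24 | 6·0+6·4 = 24
L: 5·4+4·8+4·8 = 84 | 6·8+6·6 = 84
X: 5·4+4·0+4·4 = 36 | 6·0+6·6 = 36
gcd(5,4,4,6,6) = 1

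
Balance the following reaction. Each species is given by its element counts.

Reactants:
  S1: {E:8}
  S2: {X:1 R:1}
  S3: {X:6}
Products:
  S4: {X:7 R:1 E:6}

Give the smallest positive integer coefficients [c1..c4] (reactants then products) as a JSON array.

X: 3·0+4·1+4·6 = 28 | 4·7 = 28
R: 3·0+4·1+4·0 = 4 | 4·1 = 4
E: 3·8+4·0+4·0 = 24 | 4·6 = 24
gcd(3,4,4,4) = 1

Coefficients: [3, 4, 4, 4]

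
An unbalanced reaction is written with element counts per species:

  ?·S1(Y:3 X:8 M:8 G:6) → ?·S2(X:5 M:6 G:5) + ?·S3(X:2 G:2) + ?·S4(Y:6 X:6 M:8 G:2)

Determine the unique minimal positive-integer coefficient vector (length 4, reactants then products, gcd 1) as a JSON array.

Y: 6·3 = 18 | 4·0+5·0+3·6 = 18
X: 6·8 = 48 | 4·5+5·2+3·6 = 48
M: 6·8 = 48 | 4·6+5·0+3·8 = 48
G: 6·6 = 36 | 4·5+5·2+3·2 = 36
gcd(6,4,5,3) = 1

Coefficients: [6, 4, 5, 3]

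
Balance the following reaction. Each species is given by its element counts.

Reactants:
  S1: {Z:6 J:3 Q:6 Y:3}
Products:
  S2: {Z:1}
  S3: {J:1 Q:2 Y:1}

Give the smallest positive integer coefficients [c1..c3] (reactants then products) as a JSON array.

Coefficients: [1, 6, 3]

Z: 1·6 = 6 | 6·1+3·0 = 6
J: 1·3 = 3 | 6·0+3·1 = 3
Q: 1·6 = 6 | 6·0+3·2 = 6
Y: 1·3 = 3 | 6·0+3·1 = 3
gcd(1,6,3) = 1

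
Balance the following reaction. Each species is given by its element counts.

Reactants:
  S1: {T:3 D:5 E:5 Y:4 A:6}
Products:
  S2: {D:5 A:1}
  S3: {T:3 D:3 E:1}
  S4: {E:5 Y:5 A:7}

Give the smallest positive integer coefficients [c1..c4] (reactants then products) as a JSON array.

Coefficients: [5, 2, 5, 4]

T: 5·3 = 15 | 2·0+5·3+4·0 = 15
D: 5·5 = 25 | 2·5+5·3+4·0 = 25
E: 5·5 = 25 | 2·0+5·1+4·5 = 25
Y: 5·4 = 20 | 2·0+5·0+4·5 = 20
A: 5·6 = 30 | 2·1+5·0+4·7 = 30
gcd(5,2,5,4) = 1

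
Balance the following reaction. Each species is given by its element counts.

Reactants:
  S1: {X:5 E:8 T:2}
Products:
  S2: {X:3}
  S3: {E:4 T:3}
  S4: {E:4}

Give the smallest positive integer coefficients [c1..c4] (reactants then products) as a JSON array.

Coefficients: [3, 5, 2, 4]

X: 3·5 = 15 | 5·3+2·0+4·0 = 15
E: 3·8 = 24 | 5·0+2·4+4·4 = 24
T: 3·2 = 6 | 5·0+2·3+4·0 = 6
gcd(3,5,2,4) = 1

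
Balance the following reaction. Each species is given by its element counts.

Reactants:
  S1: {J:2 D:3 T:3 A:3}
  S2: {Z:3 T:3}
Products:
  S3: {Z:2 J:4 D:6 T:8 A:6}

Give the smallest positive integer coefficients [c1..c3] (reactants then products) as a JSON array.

Coefficients: [6, 2, 3]

Z: 6·0+2·3 = 6 | 3·2 = 6
J: 6·2+2·0 = 12 | 3·4 = 12
D: 6·3+2·0 = 18 | 3·6 = 18
T: 6·3+2·3 = 24 | 3·8 = 24
A: 6·3+2·0 = 18 | 3·6 = 18
gcd(6,2,3) = 1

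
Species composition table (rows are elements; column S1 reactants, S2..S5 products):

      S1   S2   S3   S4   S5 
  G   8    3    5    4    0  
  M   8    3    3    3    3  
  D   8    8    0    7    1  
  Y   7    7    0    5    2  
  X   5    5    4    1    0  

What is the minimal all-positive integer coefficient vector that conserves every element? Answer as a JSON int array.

G: 6·8 = 48 | 1·3+5·5+5·4+5·0 = 48
M: 6·8 = 48 | 1·3+5·3+5·3+5·3 = 48
D: 6·8 = 48 | 1·8+5·0+5·7+5·1 = 48
Y: 6·7 = 42 | 1·7+5·0+5·5+5·2 = 42
X: 6·5 = 30 | 1·5+5·4+5·1+5·0 = 30
gcd(6,1,5,5,5) = 1

Coefficients: [6, 1, 5, 5, 5]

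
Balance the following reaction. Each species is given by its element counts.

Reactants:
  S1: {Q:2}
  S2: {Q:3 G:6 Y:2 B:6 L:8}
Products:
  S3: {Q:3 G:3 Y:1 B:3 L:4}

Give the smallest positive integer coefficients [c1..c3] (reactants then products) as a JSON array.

Coefficients: [3, 2, 4]

Q: 3·2+2·3 = 12 | 4·3 = 12
G: 3·0+2·6 = 12 | 4·3 = 12
Y: 3·0+2·2 = 4 | 4·1 = 4
B: 3·0+2·6 = 12 | 4·3 = 12
L: 3·0+2·8 = 16 | 4·4 = 16
gcd(3,2,4) = 1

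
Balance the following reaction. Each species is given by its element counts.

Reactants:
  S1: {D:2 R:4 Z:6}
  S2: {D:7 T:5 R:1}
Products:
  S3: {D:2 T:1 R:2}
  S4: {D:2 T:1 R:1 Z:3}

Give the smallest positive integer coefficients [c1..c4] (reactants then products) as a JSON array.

D: 3·2+2·7 = 20 | 4·2+6·2 = 20
T: 3·0+2·5 = 10 | 4·1+6·1 = 10
R: 3·4+2·1 = 14 | 4·2+6·1 = 14
Z: 3·6+2·0 = 18 | 4·0+6·3 = 18
gcd(3,2,4,6) = 1

Coefficients: [3, 2, 4, 6]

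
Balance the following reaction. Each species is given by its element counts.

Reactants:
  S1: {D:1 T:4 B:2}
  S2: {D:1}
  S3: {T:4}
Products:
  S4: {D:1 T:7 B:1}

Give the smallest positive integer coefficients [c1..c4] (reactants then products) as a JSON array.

D: 2·1+2·1+5·0 = 4 | 4·1 = 4
T: 2·4+2·0+5·4 = 28 | 4·7 = 28
B: 2·2+2·0+5·0 = 4 | 4·1 = 4
gcd(2,2,5,4) = 1

Coefficients: [2, 2, 5, 4]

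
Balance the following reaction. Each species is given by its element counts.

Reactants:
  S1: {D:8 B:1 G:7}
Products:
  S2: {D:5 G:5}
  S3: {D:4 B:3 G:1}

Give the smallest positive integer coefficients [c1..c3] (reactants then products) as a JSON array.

D: 3·8 = 24 | 4·5+1·4 = 24
B: 3·1 = 3 | 4·0+1·3 = 3
G: 3·7 = 21 | 4·5+1·1 = 21
gcd(3,4,1) = 1

Coefficients: [3, 4, 1]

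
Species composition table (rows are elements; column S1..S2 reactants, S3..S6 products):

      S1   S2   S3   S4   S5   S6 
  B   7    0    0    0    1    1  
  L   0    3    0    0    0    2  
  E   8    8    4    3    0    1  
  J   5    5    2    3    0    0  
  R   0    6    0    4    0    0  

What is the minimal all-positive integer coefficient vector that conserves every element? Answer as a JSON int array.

B: 1·7+2·0 = 7 | 3·0+3·0+4·1+3·1 = 7
L: 1·0+2·3 = 6 | 3·0+3·0+4·0+3·2 = 6
E: 1·8+2·8 = 24 | 3·4+3·3+4·0+3·1 = 24
J: 1·5+2·5 = 15 | 3·2+3·3+4·0+3·0 = 15
R: 1·0+2·6 = 12 | 3·0+3·4+4·0+3·0 = 12
gcd(1,2,3,3,4,3) = 1

Coefficients: [1, 2, 3, 3, 4, 3]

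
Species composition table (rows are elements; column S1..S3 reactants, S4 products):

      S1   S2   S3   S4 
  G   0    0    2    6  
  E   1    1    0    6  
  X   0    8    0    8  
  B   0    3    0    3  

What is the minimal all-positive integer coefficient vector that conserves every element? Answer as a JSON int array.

G: 5·0+1·0+3·2 = 6 | 1·6 = 6
E: 5·1+1·1+3·0 = 6 | 1·6 = 6
X: 5·0+1·8+3·0 = 8 | 1·8 = 8
B: 5·0+1·3+3·0 = 3 | 1·3 = 3
gcd(5,1,3,1) = 1

Coefficients: [5, 1, 3, 1]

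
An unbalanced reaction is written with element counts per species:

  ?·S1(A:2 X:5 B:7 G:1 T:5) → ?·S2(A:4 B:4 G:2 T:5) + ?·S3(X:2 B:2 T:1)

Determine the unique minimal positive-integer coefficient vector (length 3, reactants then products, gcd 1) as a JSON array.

A: 2·2 = 4 | 1·4+5·0 = 4
X: 2·5 = 10 | 1·0+5·2 = 10
B: 2·7 = 14 | 1·4+5·2 = 14
G: 2·1 = 2 | 1·2+5·0 = 2
T: 2·5 = 10 | 1·5+5·1 = 10
gcd(2,1,5) = 1

Coefficients: [2, 1, 5]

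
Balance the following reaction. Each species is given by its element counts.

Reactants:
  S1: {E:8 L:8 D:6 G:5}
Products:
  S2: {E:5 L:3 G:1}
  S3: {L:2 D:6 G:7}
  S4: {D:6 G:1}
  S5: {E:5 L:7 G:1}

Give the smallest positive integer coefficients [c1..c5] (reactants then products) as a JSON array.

E: 5·8 = 40 | 5·5+2·0+3·0+3·5 = 40
L: 5·8 = 40 | 5·3+2·2+3·0+3·7 = 40
D: 5·6 = 30 | 5·0+2·6+3·6+3·0 = 30
G: 5·5 = 25 | 5·1+2·7+3·1+3·1 = 25
gcd(5,5,2,3,3) = 1

Coefficients: [5, 5, 2, 3, 3]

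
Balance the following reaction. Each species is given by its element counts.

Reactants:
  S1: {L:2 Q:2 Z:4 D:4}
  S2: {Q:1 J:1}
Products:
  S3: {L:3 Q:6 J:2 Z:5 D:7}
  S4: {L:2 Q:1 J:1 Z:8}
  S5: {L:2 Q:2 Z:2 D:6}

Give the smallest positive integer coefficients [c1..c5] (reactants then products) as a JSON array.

L: 5·2+5·0 = 10 | 2·3+1·2+1·2 = 10
Q: 5·2+5·1 = 15 | 2·6+1·1+1·2 = 15
J: 5·0+5·1 = 5 | 2·2+1·1+1·0 = 5
Z: 5·4+5·0 = 20 | 2·5+1·8+1·2 = 20
D: 5·4+5·0 = 20 | 2·7+1·0+1·6 = 20
gcd(5,5,2,1,1) = 1

Coefficients: [5, 5, 2, 1, 1]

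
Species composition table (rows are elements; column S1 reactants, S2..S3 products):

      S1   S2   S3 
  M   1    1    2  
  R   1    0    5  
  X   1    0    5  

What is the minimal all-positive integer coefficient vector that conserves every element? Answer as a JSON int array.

Coefficients: [5, 3, 1]

M: 5·1 = 5 | 3·1+1·2 = 5
R: 5·1 = 5 | 3·0+1·5 = 5
X: 5·1 = 5 | 3·0+1·5 = 5
gcd(5,3,1) = 1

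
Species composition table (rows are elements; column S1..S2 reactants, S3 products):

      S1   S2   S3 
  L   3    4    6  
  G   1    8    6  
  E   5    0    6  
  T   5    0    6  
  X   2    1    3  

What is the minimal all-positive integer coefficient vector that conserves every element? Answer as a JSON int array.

Coefficients: [6, 3, 5]

L: 6·3+3·4 = 30 | 5·6 = 30
G: 6·1+3·8 = 30 | 5·6 = 30
E: 6·5+3·0 = 30 | 5·6 = 30
T: 6·5+3·0 = 30 | 5·6 = 30
X: 6·2+3·1 = 15 | 5·3 = 15
gcd(6,3,5) = 1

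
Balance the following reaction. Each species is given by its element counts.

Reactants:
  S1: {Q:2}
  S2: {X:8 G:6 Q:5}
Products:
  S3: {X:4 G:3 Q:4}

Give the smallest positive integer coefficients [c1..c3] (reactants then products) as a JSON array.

Coefficients: [3, 2, 4]

X: 3·0+2·8 = 16 | 4·4 = 16
G: 3·0+2·6 = 12 | 4·3 = 12
Q: 3·2+2·5 = 16 | 4·4 = 16
gcd(3,2,4) = 1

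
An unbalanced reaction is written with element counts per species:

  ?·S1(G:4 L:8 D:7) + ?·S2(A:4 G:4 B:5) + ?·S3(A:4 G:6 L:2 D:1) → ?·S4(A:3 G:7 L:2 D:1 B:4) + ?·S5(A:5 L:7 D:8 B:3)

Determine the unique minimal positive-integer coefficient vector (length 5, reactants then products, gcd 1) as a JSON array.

A: 3·0+6·4+1·4 = 28 | 6·3+2·5 = 28
G: 3·4+6·4+1·6 = 42 | 6·7+2·0 = 42
L: 3·8+6·0+1·2 = 26 | 6·2+2·7 = 26
D: 3·7+6·0+1·1 = 22 | 6·1+2·8 = 22
B: 3·0+6·5+1·0 = 30 | 6·4+2·3 = 30
gcd(3,6,1,6,2) = 1

Coefficients: [3, 6, 1, 6, 2]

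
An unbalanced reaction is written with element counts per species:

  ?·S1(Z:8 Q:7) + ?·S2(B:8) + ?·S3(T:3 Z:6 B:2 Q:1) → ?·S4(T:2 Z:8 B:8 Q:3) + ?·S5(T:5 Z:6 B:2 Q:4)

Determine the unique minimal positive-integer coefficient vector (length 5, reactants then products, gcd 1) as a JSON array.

Coefficients: [2, 4, 5, 5, 1]

T: 2·0+4·0+5·3 = 15 | 5·2+1·5 = 15
Z: 2·8+4·0+5·6 = 46 | 5·8+1·6 = 46
B: 2·0+4·8+5·2 = 42 | 5·8+1·2 = 42
Q: 2·7+4·0+5·1 = 19 | 5·3+1·4 = 19
gcd(2,4,5,5,1) = 1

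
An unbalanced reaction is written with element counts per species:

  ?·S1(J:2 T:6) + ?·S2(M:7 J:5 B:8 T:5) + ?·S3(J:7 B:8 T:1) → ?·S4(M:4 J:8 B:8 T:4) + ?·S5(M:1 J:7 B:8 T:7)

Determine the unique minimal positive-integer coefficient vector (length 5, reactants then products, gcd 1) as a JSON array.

Coefficients: [5, 3, 6, 4, 5]

M: 5·0+3·7+6·0 = 21 | 4·4+5·1 = 21
J: 5·2+3·5+6·7 = 67 | 4·8+5·7 = 67
B: 5·0+3·8+6·8 = 72 | 4·8+5·8 = 72
T: 5·6+3·5+6·1 = 51 | 4·4+5·7 = 51
gcd(5,3,6,4,5) = 1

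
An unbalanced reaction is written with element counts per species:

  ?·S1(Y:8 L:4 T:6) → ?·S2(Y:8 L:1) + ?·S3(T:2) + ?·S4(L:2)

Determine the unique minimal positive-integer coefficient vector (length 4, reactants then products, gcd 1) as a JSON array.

Coefficients: [2, 2, 6, 3]

Y: 2·8 = 16 | 2·8+6·0+3·0 = 16
L: 2·4 = 8 | 2·1+6·0+3·2 = 8
T: 2·6 = 12 | 2·0+6·2+3·0 = 12
gcd(2,2,6,3) = 1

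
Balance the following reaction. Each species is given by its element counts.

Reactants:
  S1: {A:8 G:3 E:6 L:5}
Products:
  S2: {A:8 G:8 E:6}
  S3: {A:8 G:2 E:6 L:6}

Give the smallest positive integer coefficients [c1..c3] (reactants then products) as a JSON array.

A: 6·8 = 48 | 1·8+5·8 = 48
G: 6·3 = 18 | 1·8+5·2 = 18
E: 6·6 = 36 | 1·6+5·6 = 36
L: 6·5 = 30 | 1·0+5·6 = 30
gcd(6,1,5) = 1

Coefficients: [6, 1, 5]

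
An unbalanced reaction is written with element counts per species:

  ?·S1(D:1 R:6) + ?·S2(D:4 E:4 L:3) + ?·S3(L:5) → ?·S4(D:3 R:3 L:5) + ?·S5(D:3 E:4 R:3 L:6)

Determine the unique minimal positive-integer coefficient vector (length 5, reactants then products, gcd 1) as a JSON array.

D: 4·1+5·4+6·0 = 24 | 3·3+5·3 = 24
E: 4·0+5·4+6·0 = 20 | 3·0+5·4 = 20
R: 4·6+5·0+6·0 = 24 | 3·3+5·3 = 24
L: 4·0+5·3+6·5 = 45 | 3·5+5·6 = 45
gcd(4,5,6,3,5) = 1

Coefficients: [4, 5, 6, 3, 5]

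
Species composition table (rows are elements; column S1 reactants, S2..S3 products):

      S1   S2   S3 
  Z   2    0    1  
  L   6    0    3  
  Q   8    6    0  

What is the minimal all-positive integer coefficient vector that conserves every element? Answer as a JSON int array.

Z: 3·2 = 6 | 4·0+6·1 = 6
L: 3·6 = 18 | 4·0+6·3 = 18
Q: 3·8 = 24 | 4·6+6·0 = 24
gcd(3,4,6) = 1

Coefficients: [3, 4, 6]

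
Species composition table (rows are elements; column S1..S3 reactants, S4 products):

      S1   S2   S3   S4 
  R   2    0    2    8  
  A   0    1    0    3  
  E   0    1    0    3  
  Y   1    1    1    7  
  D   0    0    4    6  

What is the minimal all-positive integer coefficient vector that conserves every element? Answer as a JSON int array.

Coefficients: [5, 6, 3, 2]

R: 5·2+6·0+3·2 = 16 | 2·8 = 16
A: 5·0+6·1+3·0 = 6 | 2·3 = 6
E: 5·0+6·1+3·0 = 6 | 2·3 = 6
Y: 5·1+6·1+3·1 = 14 | 2·7 = 14
D: 5·0+6·0+3·4 = 12 | 2·6 = 12
gcd(5,6,3,2) = 1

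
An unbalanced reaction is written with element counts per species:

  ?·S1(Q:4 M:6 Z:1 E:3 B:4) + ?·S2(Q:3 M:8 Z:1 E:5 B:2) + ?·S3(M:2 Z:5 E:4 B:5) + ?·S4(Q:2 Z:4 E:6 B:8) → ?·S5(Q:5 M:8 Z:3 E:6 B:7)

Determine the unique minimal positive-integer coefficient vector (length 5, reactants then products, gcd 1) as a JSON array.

Q: 5·4+1·3+1·0+1·2 = 25 | 5·5 = 25
M: 5·6+1·8+1·2+1·0 = 40 | 5·8 = 40
Z: 5·1+1·1+1·5+1·4 = 15 | 5·3 = 15
E: 5·3+1·5+1·4+1·6 = 30 | 5·6 = 30
B: 5·4+1·2+1·5+1·8 = 35 | 5·7 = 35
gcd(5,1,1,1,5) = 1

Coefficients: [5, 1, 1, 1, 5]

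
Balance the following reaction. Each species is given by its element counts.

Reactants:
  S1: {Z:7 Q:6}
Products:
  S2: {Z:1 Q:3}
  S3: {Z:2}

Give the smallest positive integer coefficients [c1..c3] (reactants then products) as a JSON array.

Coefficients: [2, 4, 5]

Z: 2·7 = 14 | 4·1+5·2 = 14
Q: 2·6 = 12 | 4·3+5·0 = 12
gcd(2,4,5) = 1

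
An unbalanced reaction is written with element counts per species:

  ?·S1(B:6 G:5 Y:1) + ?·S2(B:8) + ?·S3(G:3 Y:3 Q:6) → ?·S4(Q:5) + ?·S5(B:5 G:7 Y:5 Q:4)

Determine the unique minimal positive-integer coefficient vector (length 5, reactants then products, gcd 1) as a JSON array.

Coefficients: [2, 1, 6, 4, 4]

B: 2·6+1·8+6·0 = 20 | 4·0+4·5 = 20
G: 2·5+1·0+6·3 = 28 | 4·0+4·7 = 28
Y: 2·1+1·0+6·3 = 20 | 4·0+4·5 = 20
Q: 2·0+1·0+6·6 = 36 | 4·5+4·4 = 36
gcd(2,1,6,4,4) = 1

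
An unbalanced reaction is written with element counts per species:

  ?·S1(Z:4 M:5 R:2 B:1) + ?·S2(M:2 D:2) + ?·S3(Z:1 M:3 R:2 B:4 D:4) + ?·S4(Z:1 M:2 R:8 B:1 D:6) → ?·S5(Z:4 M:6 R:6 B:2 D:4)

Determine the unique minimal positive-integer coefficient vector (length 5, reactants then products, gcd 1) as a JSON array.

Coefficients: [5, 1, 1, 3, 6]

Z: 5·4+1·0+1·1+3·1 = 24 | 6·4 = 24
M: 5·5+1·2+1·3+3·2 = 36 | 6·6 = 36
R: 5·2+1·0+1·2+3·8 = 36 | 6·6 = 36
B: 5·1+1·0+1·4+3·1 = 12 | 6·2 = 12
D: 5·0+1·2+1·4+3·6 = 24 | 6·4 = 24
gcd(5,1,1,3,6) = 1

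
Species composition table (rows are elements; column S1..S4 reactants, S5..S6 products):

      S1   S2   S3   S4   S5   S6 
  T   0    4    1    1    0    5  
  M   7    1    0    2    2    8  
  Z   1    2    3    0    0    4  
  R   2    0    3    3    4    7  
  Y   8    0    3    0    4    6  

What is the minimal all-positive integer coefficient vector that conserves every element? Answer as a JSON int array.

T: 2·0+2·4+2·1+5·1 = 15 | 1·0+3·5 = 15
M: 2·7+2·1+2·0+5·2 = 26 | 1·2+3·8 = 26
Z: 2·1+2·2+2·3+5·0 = 12 | 1·0+3·4 = 12
R: 2·2+2·0+2·3+5·3 = 25 | 1·4+3·7 = 25
Y: 2·8+2·0+2·3+5·0 = 22 | 1·4+3·6 = 22
gcd(2,2,2,5,1,3) = 1

Coefficients: [2, 2, 2, 5, 1, 3]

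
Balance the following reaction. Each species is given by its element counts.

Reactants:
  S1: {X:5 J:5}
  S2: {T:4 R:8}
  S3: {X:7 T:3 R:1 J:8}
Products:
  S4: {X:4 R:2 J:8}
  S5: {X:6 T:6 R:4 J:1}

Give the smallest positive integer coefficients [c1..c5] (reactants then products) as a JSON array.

X: 4·5+3·0+4·7 = 48 | 6·4+4·6 = 48
T: 4·0+3·4+4·3 = 24 | 6·0+4·6 = 24
R: 4·0+3·8+4·1 = 28 | 6·2+4·4 = 28
J: 4·5+3·0+4·8 = 52 | 6·8+4·1 = 52
gcd(4,3,4,6,4) = 1

Coefficients: [4, 3, 4, 6, 4]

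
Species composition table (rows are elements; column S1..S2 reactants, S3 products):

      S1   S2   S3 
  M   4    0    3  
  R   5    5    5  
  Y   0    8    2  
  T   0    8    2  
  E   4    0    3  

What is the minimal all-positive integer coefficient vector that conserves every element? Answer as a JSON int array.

Coefficients: [3, 1, 4]

M: 3·4+1·0 = 12 | 4·3 = 12
R: 3·5+1·5 = 20 | 4·5 = 20
Y: 3·0+1·8 = 8 | 4·2 = 8
T: 3·0+1·8 = 8 | 4·2 = 8
E: 3·4+1·0 = 12 | 4·3 = 12
gcd(3,1,4) = 1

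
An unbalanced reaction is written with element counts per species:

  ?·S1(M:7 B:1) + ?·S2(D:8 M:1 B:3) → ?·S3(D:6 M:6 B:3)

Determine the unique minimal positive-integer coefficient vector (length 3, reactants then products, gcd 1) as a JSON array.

D: 3·0+3·8 = 24 | 4·6 = 24
M: 3·7+3·1 = 24 | 4·6 = 24
B: 3·1+3·3 = 12 | 4·3 = 12
gcd(3,3,4) = 1

Coefficients: [3, 3, 4]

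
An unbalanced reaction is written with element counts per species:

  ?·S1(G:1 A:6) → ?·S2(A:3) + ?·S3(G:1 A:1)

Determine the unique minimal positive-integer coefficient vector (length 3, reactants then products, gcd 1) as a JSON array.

Coefficients: [3, 5, 3]

G: 3·1 = 3 | 5·0+3·1 = 3
A: 3·6 = 18 | 5·3+3·1 = 18
gcd(3,5,3) = 1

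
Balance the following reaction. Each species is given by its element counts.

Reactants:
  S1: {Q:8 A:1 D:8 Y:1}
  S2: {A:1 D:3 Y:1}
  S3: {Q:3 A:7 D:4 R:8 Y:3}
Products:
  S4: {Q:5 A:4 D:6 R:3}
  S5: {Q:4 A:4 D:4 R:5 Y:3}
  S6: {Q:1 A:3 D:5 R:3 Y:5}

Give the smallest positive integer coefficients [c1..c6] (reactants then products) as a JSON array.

Coefficients: [4, 1, 6, 5, 6, 1]

Q: 4·8+1·0+6·3 = 50 | 5·5+6·4+1·1 = 50
A: 4·1+1·1+6·7 = 47 | 5·4+6·4+1·3 = 47
D: 4·8+1·3+6·4 = 59 | 5·6+6·4+1·5 = 59
R: 4·0+1·0+6·8 = 48 | 5·3+6·5+1·3 = 48
Y: 4·1+1·1+6·3 = 23 | 5·0+6·3+1·5 = 23
gcd(4,1,6,5,6,1) = 1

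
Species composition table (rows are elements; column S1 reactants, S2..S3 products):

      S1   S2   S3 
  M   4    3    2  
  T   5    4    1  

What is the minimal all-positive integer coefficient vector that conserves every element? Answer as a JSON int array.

Coefficients: [5, 6, 1]

M: 5·4 = 20 | 6·3+1·2 = 20
T: 5·5 = 25 | 6·4+1·1 = 25
gcd(5,6,1) = 1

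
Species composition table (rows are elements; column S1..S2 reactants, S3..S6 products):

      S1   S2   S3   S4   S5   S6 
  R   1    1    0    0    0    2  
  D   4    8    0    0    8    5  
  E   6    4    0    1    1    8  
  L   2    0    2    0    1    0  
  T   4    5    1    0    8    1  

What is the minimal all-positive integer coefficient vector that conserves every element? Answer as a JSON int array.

R: 3·1+5·1 = 8 | 1·0+2·0+4·0+4·2 = 8
D: 3·4+5·8 = 52 | 1·0+2·0+4·8+4·5 = 52
E: 3·6+5·4 = 38 | 1·0+2·1+4·1+4·8 = 38
L: 3·2+5·0 = 6 | 1·2+2·0+4·1+4·0 = 6
T: 3·4+5·5 = 37 | 1·1+2·0+4·8+4·1 = 37
gcd(3,5,1,2,4,4) = 1

Coefficients: [3, 5, 1, 2, 4, 4]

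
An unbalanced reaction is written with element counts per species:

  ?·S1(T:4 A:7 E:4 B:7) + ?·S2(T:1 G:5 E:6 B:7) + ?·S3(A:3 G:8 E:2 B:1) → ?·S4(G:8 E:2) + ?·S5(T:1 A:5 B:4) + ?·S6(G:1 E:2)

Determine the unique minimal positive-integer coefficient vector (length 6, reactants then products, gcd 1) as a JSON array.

T: 1·4+1·1+6·0 = 5 | 6·0+5·1+5·0 = 5
A: 1·7+1·0+6·3 = 25 | 6·0+5·5+5·0 = 25
G: 1·0+1·5+6·8 = 53 | 6·8+5·0+5·1 = 53
E: 1·4+1·6+6·2 = 22 | 6·2+5·0+5·2 = 22
B: 1·7+1·7+6·1 = 20 | 6·0+5·4+5·0 = 20
gcd(1,1,6,6,5,5) = 1

Coefficients: [1, 1, 6, 6, 5, 5]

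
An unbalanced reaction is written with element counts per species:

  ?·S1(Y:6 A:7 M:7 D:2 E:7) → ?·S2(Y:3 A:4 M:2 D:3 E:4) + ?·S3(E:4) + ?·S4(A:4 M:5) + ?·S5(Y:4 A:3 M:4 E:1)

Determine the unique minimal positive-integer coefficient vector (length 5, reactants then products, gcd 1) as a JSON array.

Y: 6·6 = 36 | 4·3+5·0+2·0+6·4 = 36
A: 6·7 = 42 | 4·4+5·0+2·4+6·3 = 42
M: 6·7 = 42 | 4·2+5·0+2·5+6·4 = 42
D: 6·2 = 12 | 4·3+5·0+2·0+6·0 = 12
E: 6·7 = 42 | 4·4+5·4+2·0+6·1 = 42
gcd(6,4,5,2,6) = 1

Coefficients: [6, 4, 5, 2, 6]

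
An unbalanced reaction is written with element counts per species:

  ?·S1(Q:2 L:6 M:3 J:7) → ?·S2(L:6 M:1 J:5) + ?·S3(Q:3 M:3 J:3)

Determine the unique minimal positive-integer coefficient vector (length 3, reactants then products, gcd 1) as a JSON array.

Coefficients: [3, 3, 2]

Q: 3·2 = 6 | 3·0+2·3 = 6
L: 3·6 = 18 | 3·6+2·0 = 18
M: 3·3 = 9 | 3·1+2·3 = 9
J: 3·7 = 21 | 3·5+2·3 = 21
gcd(3,3,2) = 1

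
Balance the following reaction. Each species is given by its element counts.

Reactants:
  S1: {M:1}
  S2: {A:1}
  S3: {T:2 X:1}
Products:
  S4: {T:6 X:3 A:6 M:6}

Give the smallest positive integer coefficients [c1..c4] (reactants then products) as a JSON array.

T: 6·0+6·0+3·2 = 6 | 1·6 = 6
X: 6·0+6·0+3·1 = 3 | 1·3 = 3
A: 6·0+6·1+3·0 = 6 | 1·6 = 6
M: 6·1+6·0+3·0 = 6 | 1·6 = 6
gcd(6,6,3,1) = 1

Coefficients: [6, 6, 3, 1]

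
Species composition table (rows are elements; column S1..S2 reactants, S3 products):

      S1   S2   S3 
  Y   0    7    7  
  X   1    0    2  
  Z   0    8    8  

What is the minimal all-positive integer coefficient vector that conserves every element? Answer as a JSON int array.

Coefficients: [2, 1, 1]

Y: 2·0+1·7 = 7 | 1·7 = 7
X: 2·1+1·0 = 2 | 1·2 = 2
Z: 2·0+1·8 = 8 | 1·8 = 8
gcd(2,1,1) = 1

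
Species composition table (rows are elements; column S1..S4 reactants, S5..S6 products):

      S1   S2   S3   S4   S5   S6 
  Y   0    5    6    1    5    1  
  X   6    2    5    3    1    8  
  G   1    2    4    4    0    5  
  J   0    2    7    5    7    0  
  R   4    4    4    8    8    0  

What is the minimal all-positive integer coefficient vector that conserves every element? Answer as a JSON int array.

Y: 4·0+1·5+5·6+1·1 = 36 | 6·5+6·1 = 36
X: 4·6+1·2+5·5+1·3 = 54 | 6·1+6·8 = 54
G: 4·1+1·2+5·4+1·4 = 30 | 6·0+6·5 = 30
J: 4·0+1·2+5·7+1·5 = 42 | 6·7+6·0 = 42
R: 4·4+1·4+5·4+1·8 = 48 | 6·8+6·0 = 48
gcd(4,1,5,1,6,6) = 1

Coefficients: [4, 1, 5, 1, 6, 6]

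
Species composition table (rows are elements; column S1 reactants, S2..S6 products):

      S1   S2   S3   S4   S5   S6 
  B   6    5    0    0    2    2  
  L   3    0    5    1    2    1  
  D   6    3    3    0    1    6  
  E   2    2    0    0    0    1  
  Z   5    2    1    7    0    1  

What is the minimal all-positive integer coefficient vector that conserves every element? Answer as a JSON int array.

B: 5·6 = 30 | 4·5+1·0+2·0+3·2+2·2 = 30
L: 5·3 = 15 | 4·0+1·5+2·1+3·2+2·1 = 15
D: 5·6 = 30 | 4·3+1·3+2·0+3·1+2·6 = 30
E: 5·2 = 10 | 4·2+1·0+2·0+3·0+2·1 = 10
Z: 5·5 = 25 | 4·2+1·1+2·7+3·0+2·1 = 25
gcd(5,4,1,2,3,2) = 1

Coefficients: [5, 4, 1, 2, 3, 2]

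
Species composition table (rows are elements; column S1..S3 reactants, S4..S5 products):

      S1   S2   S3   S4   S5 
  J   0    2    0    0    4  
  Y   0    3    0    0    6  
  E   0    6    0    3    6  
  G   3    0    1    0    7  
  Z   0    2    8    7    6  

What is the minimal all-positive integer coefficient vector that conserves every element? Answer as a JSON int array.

Coefficients: [5, 6, 6, 6, 3]

J: 5·0+6·2+6·0 = 12 | 6·0+3·4 = 12
Y: 5·0+6·3+6·0 = 18 | 6·0+3·6 = 18
E: 5·0+6·6+6·0 = 36 | 6·3+3·6 = 36
G: 5·3+6·0+6·1 = 21 | 6·0+3·7 = 21
Z: 5·0+6·2+6·8 = 60 | 6·7+3·6 = 60
gcd(5,6,6,6,3) = 1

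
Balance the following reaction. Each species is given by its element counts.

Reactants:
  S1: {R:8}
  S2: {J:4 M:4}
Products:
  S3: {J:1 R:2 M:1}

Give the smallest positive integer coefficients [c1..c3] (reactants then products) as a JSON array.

J: 1·0+1·4 = 4 | 4·1 = 4
R: 1·8+1·0 = 8 | 4·2 = 8
M: 1·0+1·4 = 4 | 4·1 = 4
gcd(1,1,4) = 1

Coefficients: [1, 1, 4]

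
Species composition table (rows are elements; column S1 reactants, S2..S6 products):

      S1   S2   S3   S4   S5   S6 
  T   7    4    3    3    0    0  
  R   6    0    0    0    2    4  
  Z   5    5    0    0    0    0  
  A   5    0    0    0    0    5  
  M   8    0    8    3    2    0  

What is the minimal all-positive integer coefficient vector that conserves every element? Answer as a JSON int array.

T: 5·7 = 35 | 5·4+3·3+2·3+5·0+5·0 = 35
R: 5·6 = 30 | 5·0+3·0+2·0+5·2+5·4 = 30
Z: 5·5 = 25 | 5·5+3·0+2·0+5·0+5·0 = 25
A: 5·5 = 25 | 5·0+3·0+2·0+5·0+5·5 = 25
M: 5·8 = 40 | 5·0+3·8+2·3+5·2+5·0 = 40
gcd(5,5,3,2,5,5) = 1

Coefficients: [5, 5, 3, 2, 5, 5]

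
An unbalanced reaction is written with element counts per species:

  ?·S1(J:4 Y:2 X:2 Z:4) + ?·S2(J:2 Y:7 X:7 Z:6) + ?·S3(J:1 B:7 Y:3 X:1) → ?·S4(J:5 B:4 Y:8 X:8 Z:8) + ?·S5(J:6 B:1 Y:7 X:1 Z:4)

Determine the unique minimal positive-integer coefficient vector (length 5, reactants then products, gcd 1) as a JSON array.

J: 5·4+4·2+3·1 = 31 | 5·5+1·6 = 31
B: 5·0+4·0+3·7 = 21 | 5·4+1·1 = 21
Y: 5·2+4·7+3·3 = 47 | 5·8+1·7 = 47
X: 5·2+4·7+3·1 = 41 | 5·8+1·1 = 41
Z: 5·4+4·6+3·0 = 44 | 5·8+1·4 = 44
gcd(5,4,3,5,1) = 1

Coefficients: [5, 4, 3, 5, 1]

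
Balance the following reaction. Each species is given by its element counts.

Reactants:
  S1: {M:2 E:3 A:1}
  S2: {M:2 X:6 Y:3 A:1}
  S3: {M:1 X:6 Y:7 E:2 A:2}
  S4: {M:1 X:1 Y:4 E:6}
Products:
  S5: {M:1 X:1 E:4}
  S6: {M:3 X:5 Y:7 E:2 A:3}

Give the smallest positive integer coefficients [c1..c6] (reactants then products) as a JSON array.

Coefficients: [4, 1, 2, 1, 4, 3]

M: 4·2+1·2+2·1+1·1 = 13 | 4·1+3·3 = 13
X: 4·0+1·6+2·6+1·1 = 19 | 4·1+3·5 = 19
Y: 4·0+1·3+2·7+1·4 = 21 | 4·0+3·7 = 21
E: 4·3+1·0+2·2+1·6 = 22 | 4·4+3·2 = 22
A: 4·1+1·1+2·2+1·0 = 9 | 4·0+3·3 = 9
gcd(4,1,2,1,4,3) = 1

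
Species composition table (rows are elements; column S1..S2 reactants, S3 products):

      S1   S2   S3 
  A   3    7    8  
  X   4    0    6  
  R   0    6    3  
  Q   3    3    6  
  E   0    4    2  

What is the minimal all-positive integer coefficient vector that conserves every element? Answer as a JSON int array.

Coefficients: [3, 1, 2]

A: 3·3+1·7 = 16 | 2·8 = 16
X: 3·4+1·0 = 12 | 2·6 = 12
R: 3·0+1·6 = 6 | 2·3 = 6
Q: 3·3+1·3 = 12 | 2·6 = 12
E: 3·0+1·4 = 4 | 2·2 = 4
gcd(3,1,2) = 1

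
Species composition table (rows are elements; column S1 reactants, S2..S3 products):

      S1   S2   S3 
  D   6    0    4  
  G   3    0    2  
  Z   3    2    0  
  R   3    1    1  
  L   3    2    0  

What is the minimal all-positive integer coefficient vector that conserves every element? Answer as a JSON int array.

Coefficients: [2, 3, 3]

D: 2·6 = 12 | 3·0+3·4 = 12
G: 2·3 = 6 | 3·0+3·2 = 6
Z: 2·3 = 6 | 3·2+3·0 = 6
R: 2·3 = 6 | 3·1+3·1 = 6
L: 2·3 = 6 | 3·2+3·0 = 6
gcd(2,3,3) = 1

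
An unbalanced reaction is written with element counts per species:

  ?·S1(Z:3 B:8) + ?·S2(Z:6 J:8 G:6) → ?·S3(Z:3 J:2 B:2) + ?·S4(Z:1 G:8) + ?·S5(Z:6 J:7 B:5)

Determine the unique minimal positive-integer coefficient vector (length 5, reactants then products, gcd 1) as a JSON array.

Coefficients: [3, 4, 2, 3, 4]

Z: 3·3+4·6 = 33 | 2·3+3·1+4·6 = 33
J: 3·0+4·8 = 32 | 2·2+3·0+4·7 = 32
G: 3·0+4·6 = 24 | 2·0+3·8+4·0 = 24
B: 3·8+4·0 = 24 | 2·2+3·0+4·5 = 24
gcd(3,4,2,3,4) = 1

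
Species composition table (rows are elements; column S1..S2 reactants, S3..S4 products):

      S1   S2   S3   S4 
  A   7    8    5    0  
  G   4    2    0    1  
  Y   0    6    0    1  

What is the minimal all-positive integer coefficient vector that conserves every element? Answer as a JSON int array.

Coefficients: [1, 1, 3, 6]

A: 1·7+1·8 = 15 | 3·5+6·0 = 15
G: 1·4+1·2 = 6 | 3·0+6·1 = 6
Y: 1·0+1·6 = 6 | 3·0+6·1 = 6
gcd(1,1,3,6) = 1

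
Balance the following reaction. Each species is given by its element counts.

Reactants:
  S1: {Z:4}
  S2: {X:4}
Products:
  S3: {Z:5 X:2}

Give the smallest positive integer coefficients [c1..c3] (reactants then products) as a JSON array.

Coefficients: [5, 2, 4]

Z: 5·4+2·0 = 20 | 4·5 = 20
X: 5·0+2·4 = 8 | 4·2 = 8
gcd(5,2,4) = 1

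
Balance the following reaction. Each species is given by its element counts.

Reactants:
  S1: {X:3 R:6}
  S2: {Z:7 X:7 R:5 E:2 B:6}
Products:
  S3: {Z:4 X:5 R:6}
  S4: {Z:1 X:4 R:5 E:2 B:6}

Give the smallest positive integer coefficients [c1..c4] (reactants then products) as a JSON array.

Z: 3·0+2·7 = 14 | 3·4+2·1 = 14
X: 3·3+2·7 = 23 | 3·5+2·4 = 23
R: 3·6+2·5 = 28 | 3·6+2·5 = 28
E: 3·0+2·2 = 4 | 3·0+2·2 = 4
B: 3·0+2·6 = 12 | 3·0+2·6 = 12
gcd(3,2,3,2) = 1

Coefficients: [3, 2, 3, 2]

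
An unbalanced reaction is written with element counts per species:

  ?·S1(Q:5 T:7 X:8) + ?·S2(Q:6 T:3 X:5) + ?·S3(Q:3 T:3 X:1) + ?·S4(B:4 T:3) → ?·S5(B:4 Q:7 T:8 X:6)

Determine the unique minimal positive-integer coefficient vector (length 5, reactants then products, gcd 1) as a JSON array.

B: 1·0+4·0+2·0+5·4 = 20 | 5·4 = 20
Q: 1·5+4·6+2·3+5·0 = 35 | 5·7 = 35
T: 1·7+4·3+2·3+5·3 = 40 | 5·8 = 40
X: 1·8+4·5+2·1+5·0 = 30 | 5·6 = 30
gcd(1,4,2,5,5) = 1

Coefficients: [1, 4, 2, 5, 5]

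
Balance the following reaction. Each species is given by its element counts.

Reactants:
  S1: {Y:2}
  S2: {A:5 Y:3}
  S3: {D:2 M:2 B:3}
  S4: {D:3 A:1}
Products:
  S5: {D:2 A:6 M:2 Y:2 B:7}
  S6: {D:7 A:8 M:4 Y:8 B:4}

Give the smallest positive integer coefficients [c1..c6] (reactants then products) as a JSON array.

Coefficients: [3, 4, 5, 2, 1, 2]

D: 3·0+4·0+5·2+2·3 = 16 | 1·2+2·7 = 16
A: 3·0+4·5+5·0+2·1 = 22 | 1·6+2·8 = 22
M: 3·0+4·0+5·2+2·0 = 10 | 1·2+2·4 = 10
Y: 3·2+4·3+5·0+2·0 = 18 | 1·2+2·8 = 18
B: 3·0+4·0+5·3+2·0 = 15 | 1·7+2·4 = 15
gcd(3,4,5,2,1,2) = 1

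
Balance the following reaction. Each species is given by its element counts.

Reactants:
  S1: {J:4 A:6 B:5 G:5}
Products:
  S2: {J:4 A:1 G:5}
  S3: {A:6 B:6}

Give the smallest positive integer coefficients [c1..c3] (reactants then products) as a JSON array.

Coefficients: [6, 6, 5]

J: 6·4 = 24 | 6·4+5·0 = 24
A: 6·6 = 36 | 6·1+5·6 = 36
B: 6·5 = 30 | 6·0+5·6 = 30
G: 6·5 = 30 | 6·5+5·0 = 30
gcd(6,6,5) = 1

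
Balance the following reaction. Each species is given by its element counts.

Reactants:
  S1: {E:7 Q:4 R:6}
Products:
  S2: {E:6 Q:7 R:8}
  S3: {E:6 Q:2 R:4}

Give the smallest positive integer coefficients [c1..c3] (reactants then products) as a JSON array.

Coefficients: [6, 2, 5]

E: 6·7 = 42 | 2·6+5·6 = 42
Q: 6·4 = 24 | 2·7+5·2 = 24
R: 6·6 = 36 | 2·8+5·4 = 36
gcd(6,2,5) = 1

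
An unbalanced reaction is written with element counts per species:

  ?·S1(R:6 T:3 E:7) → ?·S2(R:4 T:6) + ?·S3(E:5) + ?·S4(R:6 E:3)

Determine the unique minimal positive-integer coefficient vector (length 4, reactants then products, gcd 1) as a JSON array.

Coefficients: [6, 3, 6, 4]

R: 6·6 = 36 | 3·4+6·0+4·6 = 36
T: 6·3 = 18 | 3·6+6·0+4·0 = 18
E: 6·7 = 42 | 3·0+6·5+4·3 = 42
gcd(6,3,6,4) = 1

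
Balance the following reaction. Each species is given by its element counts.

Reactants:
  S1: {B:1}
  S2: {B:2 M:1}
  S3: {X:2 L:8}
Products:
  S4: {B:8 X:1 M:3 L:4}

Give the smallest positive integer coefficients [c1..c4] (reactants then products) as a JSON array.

Coefficients: [4, 6, 1, 2]

B: 4·1+6·2+1·0 = 16 | 2·8 = 16
X: 4·0+6·0+1·2 = 2 | 2·1 = 2
M: 4·0+6·1+1·0 = 6 | 2·3 = 6
L: 4·0+6·0+1·8 = 8 | 2·4 = 8
gcd(4,6,1,2) = 1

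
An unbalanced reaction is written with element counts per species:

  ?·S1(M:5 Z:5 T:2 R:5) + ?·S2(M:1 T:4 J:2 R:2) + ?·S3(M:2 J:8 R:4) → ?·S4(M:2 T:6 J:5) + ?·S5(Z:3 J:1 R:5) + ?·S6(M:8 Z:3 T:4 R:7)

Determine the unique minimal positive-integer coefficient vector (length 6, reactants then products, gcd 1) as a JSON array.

Coefficients: [3, 5, 1, 3, 3, 2]

M: 3·5+5·1+1·2 = 22 | 3·2+3·0+2·8 = 22
Z: 3·5+5·0+1·0 = 15 | 3·0+3·3+2·3 = 15
T: 3·2+5·4+1·0 = 26 | 3·6+3·0+2·4 = 26
J: 3·0+5·2+1·8 = 18 | 3·5+3·1+2·0 = 18
R: 3·5+5·2+1·4 = 29 | 3·0+3·5+2·7 = 29
gcd(3,5,1,3,3,2) = 1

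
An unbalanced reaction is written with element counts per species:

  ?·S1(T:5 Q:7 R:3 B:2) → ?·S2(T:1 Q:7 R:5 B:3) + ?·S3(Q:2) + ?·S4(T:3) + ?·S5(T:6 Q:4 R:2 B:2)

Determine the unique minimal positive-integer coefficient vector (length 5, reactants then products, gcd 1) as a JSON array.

Coefficients: [4, 2, 5, 4, 1]

T: 4·5 = 20 | 2·1+5·0+4·3+1·6 = 20
Q: 4·7 = 28 | 2·7+5·2+4·0+1·4 = 28
R: 4·3 = 12 | 2·5+5·0+4·0+1·2 = 12
B: 4·2 = 8 | 2·3+5·0+4·0+1·2 = 8
gcd(4,2,5,4,1) = 1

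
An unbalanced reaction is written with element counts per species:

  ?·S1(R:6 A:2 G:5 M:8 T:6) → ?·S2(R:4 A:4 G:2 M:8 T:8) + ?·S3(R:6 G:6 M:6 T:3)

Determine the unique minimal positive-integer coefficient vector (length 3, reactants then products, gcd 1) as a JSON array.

R: 6·6 = 36 | 3·4+4·6 = 36
A: 6·2 = 12 | 3·4+4·0 = 12
G: 6·5 = 30 | 3·2+4·6 = 30
M: 6·8 = 48 | 3·8+4·6 = 48
T: 6·6 = 36 | 3·8+4·3 = 36
gcd(6,3,4) = 1

Coefficients: [6, 3, 4]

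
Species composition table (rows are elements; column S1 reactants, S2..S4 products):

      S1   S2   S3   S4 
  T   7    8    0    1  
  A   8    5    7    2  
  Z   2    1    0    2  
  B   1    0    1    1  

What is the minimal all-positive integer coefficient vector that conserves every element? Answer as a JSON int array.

T: 5·7 = 35 | 4·8+2·0+3·1 = 35
A: 5·8 = 40 | 4·5+2·7+3·2 = 40
Z: 5·2 = 10 | 4·1+2·0+3·2 = 10
B: 5·1 = 5 | 4·0+2·1+3·1 = 5
gcd(5,4,2,3) = 1

Coefficients: [5, 4, 2, 3]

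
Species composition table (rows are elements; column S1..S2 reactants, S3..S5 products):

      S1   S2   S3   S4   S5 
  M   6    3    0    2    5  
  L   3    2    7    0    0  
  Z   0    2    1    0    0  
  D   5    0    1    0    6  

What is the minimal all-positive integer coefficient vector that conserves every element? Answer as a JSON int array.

M: 4·6+1·3 = 27 | 2·0+6·2+3·5 = 27
L: 4·3+1·2 = 14 | 2·7+6·0+3·0 = 14
Z: 4·0+1·2 = 2 | 2·1+6·0+3·0 = 2
D: 4·5+1·0 = 20 | 2·1+6·0+3·6 = 20
gcd(4,1,2,6,3) = 1

Coefficients: [4, 1, 2, 6, 3]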